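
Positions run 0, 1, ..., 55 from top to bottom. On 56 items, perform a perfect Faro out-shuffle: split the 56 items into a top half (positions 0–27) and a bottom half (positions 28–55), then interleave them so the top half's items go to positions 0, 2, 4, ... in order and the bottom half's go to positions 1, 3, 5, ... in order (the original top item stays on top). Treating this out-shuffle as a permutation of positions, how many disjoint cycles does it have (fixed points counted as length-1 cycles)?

Trace each unvisited position around until it returns:
(0) (1 2 4 8 16 32 ... len 20) (3 6 12 24 48 41 ... len 20) (5 10 20 40 25 50 45 35 15 30) (11 22 44 33) (55)
6 cycles in total.

6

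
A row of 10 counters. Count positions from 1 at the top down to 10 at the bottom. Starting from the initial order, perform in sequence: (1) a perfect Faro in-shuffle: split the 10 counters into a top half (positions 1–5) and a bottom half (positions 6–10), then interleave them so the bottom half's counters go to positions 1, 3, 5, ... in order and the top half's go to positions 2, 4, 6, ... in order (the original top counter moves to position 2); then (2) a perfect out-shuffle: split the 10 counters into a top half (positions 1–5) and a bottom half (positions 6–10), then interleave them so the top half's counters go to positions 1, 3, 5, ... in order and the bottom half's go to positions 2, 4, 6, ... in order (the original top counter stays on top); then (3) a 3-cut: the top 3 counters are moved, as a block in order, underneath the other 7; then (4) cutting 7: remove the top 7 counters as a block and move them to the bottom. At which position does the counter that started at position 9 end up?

Track the counter from position 9 forward through each operation:
  after op 1 (in-shuffle): 9 → 7
  after op 2 (out-shuffle): 7 → 4
  after op 3 (cut 3): 4 → 1
  after op 4 (cut 7): 1 → 4

4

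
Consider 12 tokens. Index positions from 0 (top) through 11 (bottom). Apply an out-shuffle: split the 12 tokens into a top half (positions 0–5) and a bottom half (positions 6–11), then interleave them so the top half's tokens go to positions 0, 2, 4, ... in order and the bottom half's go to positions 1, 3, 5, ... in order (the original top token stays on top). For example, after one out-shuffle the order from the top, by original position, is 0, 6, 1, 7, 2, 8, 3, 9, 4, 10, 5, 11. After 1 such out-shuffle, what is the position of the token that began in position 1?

Track the token's position through each out-shuffle:
1 → 2

2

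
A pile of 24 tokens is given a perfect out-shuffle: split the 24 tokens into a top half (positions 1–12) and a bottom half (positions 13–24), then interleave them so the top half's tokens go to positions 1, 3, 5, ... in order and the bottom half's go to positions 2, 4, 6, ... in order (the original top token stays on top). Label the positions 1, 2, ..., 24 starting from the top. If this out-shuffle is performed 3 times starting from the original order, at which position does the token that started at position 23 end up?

16

Track the token's position through each out-shuffle:
23 → 22 → 20 → 16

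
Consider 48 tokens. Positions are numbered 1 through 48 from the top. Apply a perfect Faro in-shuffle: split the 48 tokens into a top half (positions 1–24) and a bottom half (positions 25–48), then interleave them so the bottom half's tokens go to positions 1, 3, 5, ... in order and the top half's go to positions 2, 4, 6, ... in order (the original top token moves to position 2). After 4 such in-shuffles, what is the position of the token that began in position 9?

Track the token's position through each in-shuffle:
9 → 18 → 36 → 23 → 46

46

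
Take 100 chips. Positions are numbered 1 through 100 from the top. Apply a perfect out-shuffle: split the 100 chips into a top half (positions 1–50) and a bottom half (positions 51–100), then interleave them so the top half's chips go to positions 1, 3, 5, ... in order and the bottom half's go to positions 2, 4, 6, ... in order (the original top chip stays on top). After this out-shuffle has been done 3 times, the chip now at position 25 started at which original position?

Work backwards from position 25, undoing one out-shuffle at a time:
25 ← 13 ← 7 ← 4
So the chip now at position 25 started at position 4.

4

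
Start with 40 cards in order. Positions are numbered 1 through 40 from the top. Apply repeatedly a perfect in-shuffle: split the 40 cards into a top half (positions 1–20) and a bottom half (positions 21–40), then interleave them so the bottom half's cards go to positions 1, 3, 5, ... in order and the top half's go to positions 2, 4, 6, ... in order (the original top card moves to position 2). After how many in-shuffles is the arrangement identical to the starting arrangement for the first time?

The in-shuffle permutes the 40 positions with cycle lengths [20, 20].
Every card is home exactly when every cycle has completed a whole number of laps, i.e. after lcm(20) = 20 in-shuffles.

20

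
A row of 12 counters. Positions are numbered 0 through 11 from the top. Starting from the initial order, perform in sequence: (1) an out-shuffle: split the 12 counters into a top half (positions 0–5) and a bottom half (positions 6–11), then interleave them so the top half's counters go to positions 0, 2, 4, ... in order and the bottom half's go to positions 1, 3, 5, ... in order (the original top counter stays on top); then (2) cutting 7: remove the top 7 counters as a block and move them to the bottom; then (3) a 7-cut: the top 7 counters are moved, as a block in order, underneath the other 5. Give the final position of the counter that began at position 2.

Track the counter from position 2 forward through each operation:
  after op 1 (out-shuffle): 2 → 4
  after op 2 (cut 7): 4 → 9
  after op 3 (cut 7): 9 → 2

2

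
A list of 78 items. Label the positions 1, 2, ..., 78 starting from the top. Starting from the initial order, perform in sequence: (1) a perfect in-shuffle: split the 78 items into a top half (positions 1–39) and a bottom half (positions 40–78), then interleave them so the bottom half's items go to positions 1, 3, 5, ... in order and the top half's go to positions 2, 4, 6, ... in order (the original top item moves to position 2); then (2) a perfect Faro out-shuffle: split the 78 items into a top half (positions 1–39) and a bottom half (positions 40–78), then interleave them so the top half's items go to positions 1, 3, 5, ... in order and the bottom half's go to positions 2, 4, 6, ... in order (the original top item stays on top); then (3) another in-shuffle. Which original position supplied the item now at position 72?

Undo the operations in reverse order, starting from position 72:
  undo op 3 (in-shuffle, from top half): 72 ← 36
  undo op 2 (out-shuffle, from bottom half): 36 ← 57
  undo op 1 (in-shuffle, from bottom half): 57 ← 68
So the item at position 72 came from original position 68.

68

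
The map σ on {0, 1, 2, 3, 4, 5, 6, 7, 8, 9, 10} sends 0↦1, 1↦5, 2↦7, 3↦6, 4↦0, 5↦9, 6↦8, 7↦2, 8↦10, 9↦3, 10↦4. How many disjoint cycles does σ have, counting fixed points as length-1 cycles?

2

Cycle decomposition: (0 1 5 9 3 6 8 10 4) (2 7).
2 cycles.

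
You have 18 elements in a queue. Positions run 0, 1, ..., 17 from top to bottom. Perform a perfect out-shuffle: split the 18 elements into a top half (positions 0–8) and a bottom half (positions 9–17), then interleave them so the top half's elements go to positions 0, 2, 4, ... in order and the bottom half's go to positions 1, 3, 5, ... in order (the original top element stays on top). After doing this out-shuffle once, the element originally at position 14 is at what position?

Track the element's position through each out-shuffle:
14 → 11

11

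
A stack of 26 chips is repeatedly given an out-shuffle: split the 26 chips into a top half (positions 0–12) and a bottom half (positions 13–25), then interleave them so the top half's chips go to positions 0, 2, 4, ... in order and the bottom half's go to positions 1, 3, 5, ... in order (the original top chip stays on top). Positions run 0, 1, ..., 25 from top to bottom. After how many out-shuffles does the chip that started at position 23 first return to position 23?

Follow position 23 under repeated out-shuffles:
23 → 21 → 17 → 9 → 18 → 11 → 22 → 19 → 13 → 1 → 2 → 4 → 8 → 16 → 7 → 14 → 3 → 6 → 12 → 24 → 23
It first returns after 20 out-shuffles.

20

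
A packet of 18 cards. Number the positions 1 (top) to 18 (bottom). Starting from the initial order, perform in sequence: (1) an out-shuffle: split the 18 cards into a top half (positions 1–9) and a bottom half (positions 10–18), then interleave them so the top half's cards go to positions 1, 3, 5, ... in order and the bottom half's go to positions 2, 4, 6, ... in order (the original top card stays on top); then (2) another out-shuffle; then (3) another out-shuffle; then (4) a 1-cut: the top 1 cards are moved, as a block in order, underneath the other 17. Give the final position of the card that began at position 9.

Track the card from position 9 forward through each operation:
  after op 1 (out-shuffle): 9 → 17
  after op 2 (out-shuffle): 17 → 16
  after op 3 (out-shuffle): 16 → 14
  after op 4 (cut 1): 14 → 13

13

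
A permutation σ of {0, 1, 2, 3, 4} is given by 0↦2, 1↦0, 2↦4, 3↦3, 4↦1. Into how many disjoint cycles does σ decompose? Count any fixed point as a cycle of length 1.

Cycle decomposition: (0 2 4 1) (3).
2 cycles.

2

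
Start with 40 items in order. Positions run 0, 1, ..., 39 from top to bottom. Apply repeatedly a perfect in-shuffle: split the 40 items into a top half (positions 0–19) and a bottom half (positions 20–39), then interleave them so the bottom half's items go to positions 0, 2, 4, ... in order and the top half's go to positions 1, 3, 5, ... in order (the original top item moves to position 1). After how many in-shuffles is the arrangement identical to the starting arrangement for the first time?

20

The in-shuffle permutes the 40 positions with cycle lengths [20, 20].
Every item is home exactly when every cycle has completed a whole number of laps, i.e. after lcm(20) = 20 in-shuffles.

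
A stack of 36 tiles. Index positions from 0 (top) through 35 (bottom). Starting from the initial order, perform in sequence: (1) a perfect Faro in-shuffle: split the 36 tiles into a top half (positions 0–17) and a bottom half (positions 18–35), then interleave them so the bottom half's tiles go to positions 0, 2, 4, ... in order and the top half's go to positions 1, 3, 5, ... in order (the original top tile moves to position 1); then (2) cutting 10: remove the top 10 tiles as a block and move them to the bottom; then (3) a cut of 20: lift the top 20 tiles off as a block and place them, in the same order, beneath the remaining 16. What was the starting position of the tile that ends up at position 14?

22

Undo the operations in reverse order, starting from position 14:
  undo op 3 (cut 20): 14 ← 34
  undo op 2 (cut 10): 34 ← 8
  undo op 1 (in-shuffle, from bottom half): 8 ← 22
So the tile at position 14 came from original position 22.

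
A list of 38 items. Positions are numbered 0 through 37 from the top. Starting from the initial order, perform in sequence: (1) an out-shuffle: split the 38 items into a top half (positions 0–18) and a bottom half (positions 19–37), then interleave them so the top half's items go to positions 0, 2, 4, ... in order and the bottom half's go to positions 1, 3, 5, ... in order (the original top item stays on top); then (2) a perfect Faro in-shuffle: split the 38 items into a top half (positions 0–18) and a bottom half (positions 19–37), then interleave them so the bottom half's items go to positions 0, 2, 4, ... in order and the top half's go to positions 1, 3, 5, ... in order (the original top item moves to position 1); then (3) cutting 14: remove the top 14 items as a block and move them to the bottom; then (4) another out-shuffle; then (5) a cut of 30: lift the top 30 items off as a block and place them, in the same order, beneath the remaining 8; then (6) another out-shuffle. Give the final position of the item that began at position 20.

29

Track the item from position 20 forward through each operation:
  after op 1 (out-shuffle): 20 → 3
  after op 2 (in-shuffle): 3 → 7
  after op 3 (cut 14): 7 → 31
  after op 4 (out-shuffle): 31 → 25
  after op 5 (cut 30): 25 → 33
  after op 6 (out-shuffle): 33 → 29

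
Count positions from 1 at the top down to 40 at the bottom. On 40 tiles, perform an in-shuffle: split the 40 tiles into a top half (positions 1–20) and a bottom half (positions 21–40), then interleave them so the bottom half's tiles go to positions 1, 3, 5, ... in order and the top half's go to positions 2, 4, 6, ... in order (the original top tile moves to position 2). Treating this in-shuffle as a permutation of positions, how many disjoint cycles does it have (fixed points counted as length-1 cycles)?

2

Trace each unvisited position around until it returns:
(1 2 4 8 16 32 ... len 20) (3 6 12 24 7 14 ... len 20)
2 cycles in total.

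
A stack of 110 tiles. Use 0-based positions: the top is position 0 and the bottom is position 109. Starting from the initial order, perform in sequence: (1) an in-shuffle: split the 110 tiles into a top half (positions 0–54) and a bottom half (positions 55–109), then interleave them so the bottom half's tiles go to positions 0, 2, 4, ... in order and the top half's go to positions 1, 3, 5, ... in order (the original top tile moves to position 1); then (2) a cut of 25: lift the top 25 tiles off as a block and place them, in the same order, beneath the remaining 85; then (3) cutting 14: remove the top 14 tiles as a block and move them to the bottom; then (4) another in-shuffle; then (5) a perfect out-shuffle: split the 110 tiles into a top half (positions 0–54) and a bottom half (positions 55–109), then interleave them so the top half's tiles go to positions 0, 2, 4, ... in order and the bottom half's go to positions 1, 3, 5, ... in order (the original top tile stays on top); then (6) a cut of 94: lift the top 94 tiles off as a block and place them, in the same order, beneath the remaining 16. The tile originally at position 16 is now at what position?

103

Track the tile from position 16 forward through each operation:
  after op 1 (in-shuffle): 16 → 33
  after op 2 (cut 25): 33 → 8
  after op 3 (cut 14): 8 → 104
  after op 4 (in-shuffle): 104 → 98
  after op 5 (out-shuffle): 98 → 87
  after op 6 (cut 94): 87 → 103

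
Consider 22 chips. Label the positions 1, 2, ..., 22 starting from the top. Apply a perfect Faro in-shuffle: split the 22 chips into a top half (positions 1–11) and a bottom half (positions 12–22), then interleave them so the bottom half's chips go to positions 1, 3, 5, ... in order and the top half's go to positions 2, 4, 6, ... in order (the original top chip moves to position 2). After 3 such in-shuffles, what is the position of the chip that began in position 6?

Track the chip's position through each in-shuffle:
6 → 12 → 1 → 2

2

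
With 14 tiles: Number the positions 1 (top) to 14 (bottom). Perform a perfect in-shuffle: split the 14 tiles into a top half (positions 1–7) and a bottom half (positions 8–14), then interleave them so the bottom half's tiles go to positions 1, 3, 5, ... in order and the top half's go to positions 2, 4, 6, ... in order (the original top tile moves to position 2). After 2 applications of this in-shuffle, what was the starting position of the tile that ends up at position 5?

Work backwards from position 5, undoing one in-shuffle at a time:
5 ← 10 ← 5
So the tile now at position 5 started at position 5.

5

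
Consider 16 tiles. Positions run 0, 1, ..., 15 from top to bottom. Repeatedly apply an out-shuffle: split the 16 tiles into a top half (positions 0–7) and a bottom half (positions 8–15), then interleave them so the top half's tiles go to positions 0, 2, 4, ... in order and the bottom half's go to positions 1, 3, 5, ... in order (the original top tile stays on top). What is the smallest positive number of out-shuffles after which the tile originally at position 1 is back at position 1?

4

Follow position 1 under repeated out-shuffles:
1 → 2 → 4 → 8 → 1
It first returns after 4 out-shuffles.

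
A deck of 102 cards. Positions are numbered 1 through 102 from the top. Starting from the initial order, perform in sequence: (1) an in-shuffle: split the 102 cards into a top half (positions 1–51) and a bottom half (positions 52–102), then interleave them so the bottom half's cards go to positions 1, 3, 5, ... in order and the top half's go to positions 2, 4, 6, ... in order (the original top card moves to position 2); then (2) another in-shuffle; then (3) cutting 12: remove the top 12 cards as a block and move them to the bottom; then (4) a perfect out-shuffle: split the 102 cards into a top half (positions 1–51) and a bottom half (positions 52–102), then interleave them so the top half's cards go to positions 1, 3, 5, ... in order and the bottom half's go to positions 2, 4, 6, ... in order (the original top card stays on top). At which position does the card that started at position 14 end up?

87

Track the card from position 14 forward through each operation:
  after op 1 (in-shuffle): 14 → 28
  after op 2 (in-shuffle): 28 → 56
  after op 3 (cut 12): 56 → 44
  after op 4 (out-shuffle): 44 → 87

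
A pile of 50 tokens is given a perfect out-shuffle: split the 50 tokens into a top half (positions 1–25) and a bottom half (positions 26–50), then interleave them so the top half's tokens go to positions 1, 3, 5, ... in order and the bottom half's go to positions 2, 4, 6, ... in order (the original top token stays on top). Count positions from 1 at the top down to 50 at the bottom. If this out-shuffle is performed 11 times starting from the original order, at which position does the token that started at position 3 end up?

30

Track the token's position through each out-shuffle:
3 → 5 → 9 → 17 → 33 → 16 → 31 → 12 → 23 → 45 → 40 → 30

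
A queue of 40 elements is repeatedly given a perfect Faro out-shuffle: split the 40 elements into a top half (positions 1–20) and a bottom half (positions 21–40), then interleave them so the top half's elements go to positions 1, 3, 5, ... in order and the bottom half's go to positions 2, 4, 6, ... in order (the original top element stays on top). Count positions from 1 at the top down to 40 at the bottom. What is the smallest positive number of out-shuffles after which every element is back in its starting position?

12

The out-shuffle permutes the 40 positions with cycle lengths [1, 1, 2, 12, 12, 12].
Every element is home exactly when every cycle has completed a whole number of laps, i.e. after lcm(1, 2, 12) = 12 out-shuffles.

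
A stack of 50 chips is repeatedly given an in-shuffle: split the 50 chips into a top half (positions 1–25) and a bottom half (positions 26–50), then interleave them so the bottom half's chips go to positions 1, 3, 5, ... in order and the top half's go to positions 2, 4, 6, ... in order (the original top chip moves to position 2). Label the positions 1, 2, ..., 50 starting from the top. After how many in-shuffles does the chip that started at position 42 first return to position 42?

Follow position 42 under repeated in-shuffles:
42 → 33 → 15 → 30 → 9 → 18 → 36 → 21 → 42
It first returns after 8 in-shuffles.

8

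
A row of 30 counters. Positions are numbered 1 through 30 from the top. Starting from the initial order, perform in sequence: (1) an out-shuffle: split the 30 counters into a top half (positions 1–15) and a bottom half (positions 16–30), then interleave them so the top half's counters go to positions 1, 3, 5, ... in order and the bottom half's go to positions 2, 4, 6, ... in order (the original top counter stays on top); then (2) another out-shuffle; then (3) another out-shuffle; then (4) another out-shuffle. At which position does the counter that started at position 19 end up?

Track the counter from position 19 forward through each operation:
  after op 1 (out-shuffle): 19 → 8
  after op 2 (out-shuffle): 8 → 15
  after op 3 (out-shuffle): 15 → 29
  after op 4 (out-shuffle): 29 → 28

28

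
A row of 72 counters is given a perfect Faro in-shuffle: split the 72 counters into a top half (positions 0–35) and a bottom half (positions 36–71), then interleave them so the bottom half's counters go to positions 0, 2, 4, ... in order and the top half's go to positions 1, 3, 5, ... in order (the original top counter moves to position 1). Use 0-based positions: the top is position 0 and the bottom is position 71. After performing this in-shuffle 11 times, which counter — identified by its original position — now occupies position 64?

70

Work backwards from position 64, undoing one in-shuffle at a time:
64 ← 68 ← 70 ← 71 ← 35 ← 17 ← 8 ← 40 ← 56 ← 64 ← 68 ← 70
So the counter now at position 64 started at position 70.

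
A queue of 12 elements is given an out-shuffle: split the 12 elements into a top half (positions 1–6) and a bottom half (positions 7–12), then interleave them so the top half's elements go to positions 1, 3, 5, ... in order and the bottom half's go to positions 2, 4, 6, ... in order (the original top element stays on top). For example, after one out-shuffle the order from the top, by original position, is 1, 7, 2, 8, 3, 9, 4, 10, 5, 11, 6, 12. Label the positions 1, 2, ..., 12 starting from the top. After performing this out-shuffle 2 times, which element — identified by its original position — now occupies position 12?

Work backwards from position 12, undoing one out-shuffle at a time:
12 ← 12 ← 12
So the element now at position 12 started at position 12.

12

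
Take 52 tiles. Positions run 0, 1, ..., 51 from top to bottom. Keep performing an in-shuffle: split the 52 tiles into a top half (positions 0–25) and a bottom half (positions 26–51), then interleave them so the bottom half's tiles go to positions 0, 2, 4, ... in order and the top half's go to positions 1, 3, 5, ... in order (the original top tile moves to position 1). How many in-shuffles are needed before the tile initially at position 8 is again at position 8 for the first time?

Follow position 8 under repeated in-shuffles:
8 → 17 → 35 → 18 → 37 → 22 → 45 → 38 → ... → 8 (length 52)
It first returns after 52 in-shuffles.

52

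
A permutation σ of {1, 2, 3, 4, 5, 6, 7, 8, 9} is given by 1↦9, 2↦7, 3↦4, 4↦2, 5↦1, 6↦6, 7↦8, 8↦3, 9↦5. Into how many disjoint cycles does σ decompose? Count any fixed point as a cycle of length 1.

3

Cycle decomposition: (1 9 5) (2 7 8 3 4) (6).
3 cycles.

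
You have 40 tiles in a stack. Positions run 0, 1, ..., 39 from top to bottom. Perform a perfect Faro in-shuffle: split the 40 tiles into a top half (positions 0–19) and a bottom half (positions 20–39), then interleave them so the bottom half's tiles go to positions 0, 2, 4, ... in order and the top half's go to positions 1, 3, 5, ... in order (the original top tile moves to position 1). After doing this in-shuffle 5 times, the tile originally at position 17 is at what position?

Track the tile's position through each in-shuffle:
17 → 35 → 30 → 20 → 0 → 1

1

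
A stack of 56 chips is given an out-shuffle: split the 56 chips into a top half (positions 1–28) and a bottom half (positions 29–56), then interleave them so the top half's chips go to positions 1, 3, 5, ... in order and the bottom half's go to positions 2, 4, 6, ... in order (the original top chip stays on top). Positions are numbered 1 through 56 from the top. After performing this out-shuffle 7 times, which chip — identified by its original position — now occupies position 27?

33

Work backwards from position 27, undoing one out-shuffle at a time:
27 ← 14 ← 35 ← 18 ← 37 ← 19 ← 10 ← 33
So the chip now at position 27 started at position 33.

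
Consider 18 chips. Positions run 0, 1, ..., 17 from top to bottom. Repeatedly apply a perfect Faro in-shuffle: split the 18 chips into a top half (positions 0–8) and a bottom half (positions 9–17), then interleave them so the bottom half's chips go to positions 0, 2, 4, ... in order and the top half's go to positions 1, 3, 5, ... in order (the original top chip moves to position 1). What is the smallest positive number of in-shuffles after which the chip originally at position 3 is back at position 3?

Follow position 3 under repeated in-shuffles:
3 → 7 → 15 → 12 → 6 → 13 → 8 → 17 → 16 → 14 → 10 → 2 → 5 → 11 → 4 → 9 → 0 → 1 → 3
It first returns after 18 in-shuffles.

18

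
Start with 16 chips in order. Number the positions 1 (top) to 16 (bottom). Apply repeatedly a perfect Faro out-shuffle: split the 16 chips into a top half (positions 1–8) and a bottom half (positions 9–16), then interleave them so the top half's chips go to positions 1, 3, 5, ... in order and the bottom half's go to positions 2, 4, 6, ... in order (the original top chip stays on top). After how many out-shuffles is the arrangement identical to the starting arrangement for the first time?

The out-shuffle permutes the 16 positions with cycle lengths [1, 1, 2, 4, 4, 4].
Every chip is home exactly when every cycle has completed a whole number of laps, i.e. after lcm(1, 2, 4) = 4 out-shuffles.

4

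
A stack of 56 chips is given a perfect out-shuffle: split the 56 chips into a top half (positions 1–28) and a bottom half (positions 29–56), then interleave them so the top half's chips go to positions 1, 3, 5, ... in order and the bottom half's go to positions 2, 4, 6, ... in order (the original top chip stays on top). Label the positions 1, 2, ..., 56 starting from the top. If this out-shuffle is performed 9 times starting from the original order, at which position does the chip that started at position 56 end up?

Position 56 is a fixed point of every out-shuffle, so the chip never moves.

56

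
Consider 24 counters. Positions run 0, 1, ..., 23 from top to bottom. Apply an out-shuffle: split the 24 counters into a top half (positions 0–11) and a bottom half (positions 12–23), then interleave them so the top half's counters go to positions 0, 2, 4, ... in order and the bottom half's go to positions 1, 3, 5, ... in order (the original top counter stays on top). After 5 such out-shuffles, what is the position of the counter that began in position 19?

10

Track the counter's position through each out-shuffle:
19 → 15 → 7 → 14 → 5 → 10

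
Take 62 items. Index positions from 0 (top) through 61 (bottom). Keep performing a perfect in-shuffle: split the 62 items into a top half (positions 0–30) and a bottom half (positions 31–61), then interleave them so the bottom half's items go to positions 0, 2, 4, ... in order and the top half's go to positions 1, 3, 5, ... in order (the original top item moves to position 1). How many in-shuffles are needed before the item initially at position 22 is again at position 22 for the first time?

6

Follow position 22 under repeated in-shuffles:
22 → 45 → 28 → 57 → 52 → 42 → 22
It first returns after 6 in-shuffles.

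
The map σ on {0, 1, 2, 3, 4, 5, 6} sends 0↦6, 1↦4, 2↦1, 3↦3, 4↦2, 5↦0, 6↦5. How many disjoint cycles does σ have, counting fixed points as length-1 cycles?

Cycle decomposition: (0 6 5) (1 4 2) (3).
3 cycles.

3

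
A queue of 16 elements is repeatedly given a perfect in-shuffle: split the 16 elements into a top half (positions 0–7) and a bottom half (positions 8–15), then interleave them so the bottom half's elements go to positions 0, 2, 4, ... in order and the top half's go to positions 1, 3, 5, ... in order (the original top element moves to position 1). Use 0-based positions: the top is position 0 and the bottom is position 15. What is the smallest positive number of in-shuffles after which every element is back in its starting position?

8

The in-shuffle permutes the 16 positions with cycle lengths [8, 8].
Every element is home exactly when every cycle has completed a whole number of laps, i.e. after lcm(8) = 8 in-shuffles.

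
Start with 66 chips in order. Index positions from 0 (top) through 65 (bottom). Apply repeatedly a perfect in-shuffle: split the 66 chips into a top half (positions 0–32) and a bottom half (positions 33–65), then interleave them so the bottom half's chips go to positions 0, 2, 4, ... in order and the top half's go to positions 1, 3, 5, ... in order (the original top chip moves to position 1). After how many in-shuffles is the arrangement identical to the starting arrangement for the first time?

The in-shuffle permutes the 66 positions with cycle lengths [66].
Every chip is home exactly when every cycle has completed a whole number of laps, i.e. after lcm(66) = 66 in-shuffles.

66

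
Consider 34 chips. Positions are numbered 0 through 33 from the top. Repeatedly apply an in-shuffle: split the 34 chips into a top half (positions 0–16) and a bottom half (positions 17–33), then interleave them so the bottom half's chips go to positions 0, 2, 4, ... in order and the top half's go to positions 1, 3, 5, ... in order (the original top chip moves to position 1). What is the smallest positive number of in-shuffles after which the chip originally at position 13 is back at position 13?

Follow position 13 under repeated in-shuffles:
13 → 27 → 20 → 6 → 13
It first returns after 4 in-shuffles.

4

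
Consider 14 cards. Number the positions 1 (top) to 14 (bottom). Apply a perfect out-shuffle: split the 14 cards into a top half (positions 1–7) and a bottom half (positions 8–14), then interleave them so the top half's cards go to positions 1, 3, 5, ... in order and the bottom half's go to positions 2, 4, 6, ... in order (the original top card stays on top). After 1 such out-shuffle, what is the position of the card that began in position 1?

1

Position 1 is a fixed point of every out-shuffle, so the card never moves.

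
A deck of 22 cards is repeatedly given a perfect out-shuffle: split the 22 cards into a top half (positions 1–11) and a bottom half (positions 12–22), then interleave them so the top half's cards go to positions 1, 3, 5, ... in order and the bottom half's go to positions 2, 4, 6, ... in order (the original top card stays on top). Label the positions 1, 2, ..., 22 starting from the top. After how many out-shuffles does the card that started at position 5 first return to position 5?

6

Follow position 5 under repeated out-shuffles:
5 → 9 → 17 → 12 → 2 → 3 → 5
It first returns after 6 out-shuffles.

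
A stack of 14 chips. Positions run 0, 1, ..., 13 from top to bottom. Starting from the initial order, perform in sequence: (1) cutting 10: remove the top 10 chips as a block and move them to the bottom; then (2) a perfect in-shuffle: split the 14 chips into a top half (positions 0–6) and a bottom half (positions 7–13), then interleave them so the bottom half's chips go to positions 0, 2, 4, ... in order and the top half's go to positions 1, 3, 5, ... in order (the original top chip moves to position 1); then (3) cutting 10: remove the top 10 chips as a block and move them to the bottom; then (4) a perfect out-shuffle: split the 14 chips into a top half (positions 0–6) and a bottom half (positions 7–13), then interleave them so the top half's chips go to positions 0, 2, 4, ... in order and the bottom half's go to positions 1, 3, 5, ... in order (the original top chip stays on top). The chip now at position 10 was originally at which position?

Undo the operations in reverse order, starting from position 10:
  undo op 4 (out-shuffle, from top half): 10 ← 5
  undo op 3 (cut 10): 5 ← 1
  undo op 2 (in-shuffle, from top half): 1 ← 0
  undo op 1 (cut 10): 0 ← 10
So the chip at position 10 came from original position 10.

10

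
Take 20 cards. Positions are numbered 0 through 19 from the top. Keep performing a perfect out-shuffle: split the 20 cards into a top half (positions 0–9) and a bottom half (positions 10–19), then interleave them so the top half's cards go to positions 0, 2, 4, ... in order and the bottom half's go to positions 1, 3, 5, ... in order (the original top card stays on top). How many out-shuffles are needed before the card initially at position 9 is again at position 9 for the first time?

18

Follow position 9 under repeated out-shuffles:
9 → 18 → 17 → 15 → 11 → 3 → 6 → 12 → 5 → 10 → 1 → 2 → 4 → 8 → 16 → 13 → 7 → 14 → 9
It first returns after 18 out-shuffles.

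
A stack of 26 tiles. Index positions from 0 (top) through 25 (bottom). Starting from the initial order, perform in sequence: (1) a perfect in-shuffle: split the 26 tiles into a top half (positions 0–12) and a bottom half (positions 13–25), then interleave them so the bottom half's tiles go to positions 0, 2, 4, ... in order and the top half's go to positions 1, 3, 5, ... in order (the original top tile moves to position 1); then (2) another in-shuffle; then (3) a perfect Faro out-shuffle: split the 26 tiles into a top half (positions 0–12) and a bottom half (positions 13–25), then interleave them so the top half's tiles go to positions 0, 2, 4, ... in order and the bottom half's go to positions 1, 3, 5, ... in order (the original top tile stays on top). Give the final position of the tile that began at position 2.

22

Track the tile from position 2 forward through each operation:
  after op 1 (in-shuffle): 2 → 5
  after op 2 (in-shuffle): 5 → 11
  after op 3 (out-shuffle): 11 → 22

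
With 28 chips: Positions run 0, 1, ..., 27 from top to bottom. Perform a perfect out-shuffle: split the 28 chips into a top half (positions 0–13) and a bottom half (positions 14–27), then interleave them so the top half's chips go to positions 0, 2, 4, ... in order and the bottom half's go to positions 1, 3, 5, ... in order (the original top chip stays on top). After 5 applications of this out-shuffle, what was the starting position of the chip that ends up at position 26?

Work backwards from position 26, undoing one out-shuffle at a time:
26 ← 13 ← 20 ← 10 ← 5 ← 16
So the chip now at position 26 started at position 16.

16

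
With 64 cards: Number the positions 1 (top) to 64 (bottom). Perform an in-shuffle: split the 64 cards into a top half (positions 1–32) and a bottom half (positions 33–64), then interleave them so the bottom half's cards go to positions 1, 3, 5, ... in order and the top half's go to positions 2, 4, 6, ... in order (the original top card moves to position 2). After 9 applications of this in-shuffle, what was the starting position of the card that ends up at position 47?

Work backwards from position 47, undoing one in-shuffle at a time:
47 ← 56 ← 28 ← 14 ← 7 ← 36 ← 18 ← 9 ← 37 ← 51
So the card now at position 47 started at position 51.

51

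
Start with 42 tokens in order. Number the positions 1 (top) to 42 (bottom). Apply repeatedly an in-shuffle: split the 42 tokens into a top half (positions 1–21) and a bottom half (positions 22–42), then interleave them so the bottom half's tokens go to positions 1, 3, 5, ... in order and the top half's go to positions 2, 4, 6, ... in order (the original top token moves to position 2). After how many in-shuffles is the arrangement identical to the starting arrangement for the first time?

The in-shuffle permutes the 42 positions with cycle lengths [14, 14, 14].
Every token is home exactly when every cycle has completed a whole number of laps, i.e. after lcm(14) = 14 in-shuffles.

14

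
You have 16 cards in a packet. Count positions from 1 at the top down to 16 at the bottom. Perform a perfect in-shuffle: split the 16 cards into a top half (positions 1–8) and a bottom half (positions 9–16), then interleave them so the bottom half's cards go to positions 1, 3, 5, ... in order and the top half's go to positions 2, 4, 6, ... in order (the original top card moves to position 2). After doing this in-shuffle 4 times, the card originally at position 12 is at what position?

5

Track the card's position through each in-shuffle:
12 → 7 → 14 → 11 → 5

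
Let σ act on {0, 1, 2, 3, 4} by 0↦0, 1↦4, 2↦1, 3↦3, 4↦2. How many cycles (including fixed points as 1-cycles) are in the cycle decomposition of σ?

3

Cycle decomposition: (0) (1 4 2) (3).
3 cycles.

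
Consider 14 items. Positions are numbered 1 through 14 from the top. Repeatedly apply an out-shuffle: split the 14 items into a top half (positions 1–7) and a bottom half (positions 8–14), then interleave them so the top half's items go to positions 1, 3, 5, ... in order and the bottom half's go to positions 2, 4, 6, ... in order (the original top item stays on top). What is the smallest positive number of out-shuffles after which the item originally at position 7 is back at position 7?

Follow position 7 under repeated out-shuffles:
7 → 13 → 12 → 10 → 6 → 11 → 8 → 2 → 3 → 5 → 9 → 4 → 7
It first returns after 12 out-shuffles.

12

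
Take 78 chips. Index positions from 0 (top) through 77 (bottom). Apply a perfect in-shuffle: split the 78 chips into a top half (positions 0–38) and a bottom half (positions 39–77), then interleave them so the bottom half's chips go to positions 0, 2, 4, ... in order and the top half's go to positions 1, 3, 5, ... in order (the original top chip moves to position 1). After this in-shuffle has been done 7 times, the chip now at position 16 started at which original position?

59

Work backwards from position 16, undoing one in-shuffle at a time:
16 ← 47 ← 23 ← 11 ← 5 ← 2 ← 40 ← 59
So the chip now at position 16 started at position 59.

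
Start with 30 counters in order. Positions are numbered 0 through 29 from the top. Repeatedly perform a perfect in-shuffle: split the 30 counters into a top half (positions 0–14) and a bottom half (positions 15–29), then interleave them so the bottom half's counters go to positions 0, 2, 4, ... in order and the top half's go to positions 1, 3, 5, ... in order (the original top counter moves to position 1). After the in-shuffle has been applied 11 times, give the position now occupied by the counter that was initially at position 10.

Track the counter's position through each in-shuffle:
10 → 21 → 12 → 25 → 20 → 10 → 21 → 12 → 25 → 20 → 10 → 21

21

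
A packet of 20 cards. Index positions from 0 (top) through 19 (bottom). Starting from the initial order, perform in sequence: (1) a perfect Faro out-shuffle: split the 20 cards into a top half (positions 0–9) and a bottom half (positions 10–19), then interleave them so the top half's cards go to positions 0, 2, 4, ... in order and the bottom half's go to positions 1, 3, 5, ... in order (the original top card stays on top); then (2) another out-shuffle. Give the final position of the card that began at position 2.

Track the card from position 2 forward through each operation:
  after op 1 (out-shuffle): 2 → 4
  after op 2 (out-shuffle): 4 → 8

8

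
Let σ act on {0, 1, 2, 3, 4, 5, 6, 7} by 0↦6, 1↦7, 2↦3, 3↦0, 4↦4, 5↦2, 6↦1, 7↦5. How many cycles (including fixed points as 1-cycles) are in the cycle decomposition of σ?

2

Cycle decomposition: (0 6 1 7 5 2 3) (4).
2 cycles.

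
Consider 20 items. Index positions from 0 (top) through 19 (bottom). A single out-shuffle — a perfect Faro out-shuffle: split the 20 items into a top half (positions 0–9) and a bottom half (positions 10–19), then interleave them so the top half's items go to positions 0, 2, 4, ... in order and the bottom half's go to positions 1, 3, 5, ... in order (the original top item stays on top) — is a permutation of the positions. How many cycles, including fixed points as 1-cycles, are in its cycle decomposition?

3

Trace each unvisited position around until it returns:
(0) (1 2 4 8 16 13 ... len 18) (19)
3 cycles in total.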